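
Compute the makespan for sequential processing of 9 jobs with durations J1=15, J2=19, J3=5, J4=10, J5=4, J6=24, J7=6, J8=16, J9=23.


Sequential makespan: sum all processing times
= 15 + 19 + 5 + 10 + 4 + 24 + 6 + 16 + 23
= 122 time units


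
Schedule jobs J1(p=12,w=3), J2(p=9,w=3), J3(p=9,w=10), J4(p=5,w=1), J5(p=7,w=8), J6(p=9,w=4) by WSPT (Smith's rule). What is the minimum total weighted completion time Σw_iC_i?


WSPT order (by p/w): J5 → J3 → J6 → J2 → J1 → J4
  J5: C=7, w·C=8×7=56
  J3: C=16, w·C=10×16=160
  J6: C=25, w·C=4×25=100
  J2: C=34, w·C=3×34=102
  J1: C=46, w·C=3×46=138
  J4: C=51, w·C=1×51=51
Σ w·C = 607
= 607


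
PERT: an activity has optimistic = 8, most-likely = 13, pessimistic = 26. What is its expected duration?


te = (o + 4m + p) / 6
= (8 + 4×13 + 26) / 6
= (8 + 52 + 26) / 6
= 86 / 6
= 14.33


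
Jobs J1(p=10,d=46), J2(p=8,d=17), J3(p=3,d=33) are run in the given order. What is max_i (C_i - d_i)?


Lateness per job (L = C - d):
  J1: C=10, d=46, L=-36
  J2: C=18, d=17, L=1
  J3: C=21, d=33, L=-12
Lmax = max(-36, 1, -12)
= 1


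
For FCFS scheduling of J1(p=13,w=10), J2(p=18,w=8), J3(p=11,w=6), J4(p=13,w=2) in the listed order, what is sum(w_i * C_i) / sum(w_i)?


Completion times:
  J1: C=13, w×C=10×13=130
  J2: C=31, w×C=8×31=248
  J3: C=42, w×C=6×42=252
  J4: C=55, w×C=2×55=110
Sum w×C = 740
Sum w = 26
Weighted avg = 740/26
= 28.46


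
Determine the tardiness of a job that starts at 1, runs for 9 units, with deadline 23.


Completion = start + processing = 1 + 9 = 10
Tardiness = max(0, C - d) = max(0, 10 - 23)
= max(0, -13)
= 0


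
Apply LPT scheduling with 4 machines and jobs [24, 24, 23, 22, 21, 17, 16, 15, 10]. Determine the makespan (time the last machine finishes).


Jobs (LPT sorted): [24, 24, 23, 22, 21, 17, 16, 15, 10]
Machines: 4
  J=24 → Machine 1 (load: 0+24=24)
  J=24 → Machine 2 (load: 0+24=24)
  J=23 → Machine 3 (load: 0+23=23)
  J=22 → Machine 4 (load: 0+22=22)
  J=21 → Machine 4 (load: 22+21=43)
  J=17 → Machine 3 (load: 23+17=40)
  J=16 → Machine 1 (load: 24+16=40)
  J=15 → Machine 2 (load: 24+15=39)
  J=10 → Machine 2 (load: 39+10=49)
Machine loads: [40, 49, 40, 43]
Makespan = max = 49 time units


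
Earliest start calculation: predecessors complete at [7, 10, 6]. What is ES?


ES = max of all predecessor completion times
Predecessors: [7, 10, 6]
ES = max(7, 10, 6)
= 10


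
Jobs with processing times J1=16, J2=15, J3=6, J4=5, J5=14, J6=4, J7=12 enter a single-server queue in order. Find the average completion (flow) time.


Completion times:
  J1: completes at 16
  J2: completes at 31
  J3: completes at 37
  J4: completes at 42
  J5: completes at 56
  J6: completes at 60
  J7: completes at 72
Sum = 314
Average = 314/7
= 44.86


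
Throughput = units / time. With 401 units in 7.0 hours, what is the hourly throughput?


Throughput = units / time
= 401 / 7.0
= 57.3 units/hour


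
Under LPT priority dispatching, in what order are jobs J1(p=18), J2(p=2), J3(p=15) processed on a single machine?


LPT: sort by longest processing time first
  J1: p=18
  J3: p=15
  J2: p=2
Order: J1 → J3 → J2


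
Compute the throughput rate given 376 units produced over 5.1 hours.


Throughput = units / time
= 376 / 5.1
= 73.7 units/hour


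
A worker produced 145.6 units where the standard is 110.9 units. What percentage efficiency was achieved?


Efficiency = (actual / standard) × 100
= (145.6 / 110.9) × 100
= 131.3%


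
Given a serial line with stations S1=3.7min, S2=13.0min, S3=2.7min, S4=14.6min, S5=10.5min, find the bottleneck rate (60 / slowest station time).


Bottleneck = longest station time
Station times: [3.7, 13.0, 2.7, 14.6, 10.5]
Max = 14.6 min
Rate = 60 / 14.6
= 4.11 units/hour (bottleneck: 14.6min)


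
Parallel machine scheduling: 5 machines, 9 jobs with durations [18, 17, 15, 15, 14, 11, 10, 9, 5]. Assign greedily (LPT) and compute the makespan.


Jobs (LPT sorted): [18, 17, 15, 15, 14, 11, 10, 9, 5]
Machines: 5
  J=18 → Machine 1 (load: 0+18=18)
  J=17 → Machine 2 (load: 0+17=17)
  J=15 → Machine 3 (load: 0+15=15)
  J=15 → Machine 4 (load: 0+15=15)
  J=14 → Machine 5 (load: 0+14=14)
  J=11 → Machine 5 (load: 14+11=25)
  J=10 → Machine 3 (load: 15+10=25)
  J=9 → Machine 4 (load: 15+9=24)
  J=5 → Machine 2 (load: 17+5=22)
Machine loads: [18, 22, 25, 24, 25]
Makespan = max = 25 time units


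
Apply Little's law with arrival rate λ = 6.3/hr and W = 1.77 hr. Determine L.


Little's law: L = λ × W
= 6.3 × 1.77
= 11.15


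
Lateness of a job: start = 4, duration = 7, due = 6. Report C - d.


Completion = 4 + 7 = 11
Lateness = C - d = 11 - 6
= 5


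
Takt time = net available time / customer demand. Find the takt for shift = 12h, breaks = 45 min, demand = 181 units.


Available = 12×60 - 45 = 675 min
Takt time = 675 / 181
= 3.73 min/unit


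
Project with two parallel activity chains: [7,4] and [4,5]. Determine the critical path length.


Path A: 7 + 4 = 11
Path B: 4 + 5 = 9
Critical path = longest = max(11, 9)
= 11 (Path A)


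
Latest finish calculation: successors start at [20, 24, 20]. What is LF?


LF = min of all successor start times
Successors start at: [20, 24, 20]
LF = min(20, 24, 20)
= 20


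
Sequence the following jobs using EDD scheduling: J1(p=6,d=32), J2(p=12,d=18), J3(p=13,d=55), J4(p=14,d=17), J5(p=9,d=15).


EDD: sort by earliest due date
  J5: d=15, p=9
  J4: d=17, p=14
  J2: d=18, p=12
  J1: d=32, p=6
  J3: d=55, p=13
Order: J5 → J4 → J2 → J1 → J3


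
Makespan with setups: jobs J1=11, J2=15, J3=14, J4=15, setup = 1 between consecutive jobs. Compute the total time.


Makespan = Σ processing + (n-1) × setup
= (11 + 15 + 14 + 15) + (4-1)×1
= 55 + 3
= 58 time units


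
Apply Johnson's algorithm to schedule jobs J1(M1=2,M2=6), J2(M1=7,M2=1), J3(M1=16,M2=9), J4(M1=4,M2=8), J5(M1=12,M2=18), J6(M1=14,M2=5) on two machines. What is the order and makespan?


Johnson's rule:
Group 1 (M1≤M2, sort by M1): ['J1', 'J4', 'J5']
Group 2 (M1>M2, sort desc M2): ['J3', 'J6', 'J2']
Sequence: J1 → J4 → J5 → J3 → J6 → J2
Makespan calculation:
  J1: M1 done=2, M2 done=8
  J4: M1 done=6, M2 done=16
  J5: M1 done=18, M2 done=36
  J3: M1 done=34, M2 done=45
  J6: M1 done=48, M2 done=53
  J2: M1 done=55, M2 done=56
= Sequence: J1 → J4 → J5 → J3 → J6 → J2, Makespan: 56


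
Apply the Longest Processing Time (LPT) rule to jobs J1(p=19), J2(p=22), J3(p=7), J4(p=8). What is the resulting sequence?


LPT: sort by longest processing time first
  J2: p=22
  J1: p=19
  J4: p=8
  J3: p=7
Order: J2 → J1 → J4 → J3


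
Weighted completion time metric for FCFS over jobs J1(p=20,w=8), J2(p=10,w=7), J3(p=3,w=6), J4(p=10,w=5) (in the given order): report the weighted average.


Completion times:
  J1: C=20, w×C=8×20=160
  J2: C=30, w×C=7×30=210
  J3: C=33, w×C=6×33=198
  J4: C=43, w×C=5×43=215
Sum w×C = 783
Sum w = 26
Weighted avg = 783/26
= 30.12


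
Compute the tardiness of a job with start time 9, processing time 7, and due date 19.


Completion = start + processing = 9 + 7 = 16
Tardiness = max(0, C - d) = max(0, 16 - 19)
= max(0, -3)
= 0


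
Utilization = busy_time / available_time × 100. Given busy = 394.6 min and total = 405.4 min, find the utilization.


Utilization = busy / total × 100
= 394.6 / 405.4 × 100
= 97.3%


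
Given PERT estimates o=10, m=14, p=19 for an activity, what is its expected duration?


te = (o + 4m + p) / 6
= (10 + 4×14 + 19) / 6
= (10 + 56 + 19) / 6
= 85 / 6
= 14.17


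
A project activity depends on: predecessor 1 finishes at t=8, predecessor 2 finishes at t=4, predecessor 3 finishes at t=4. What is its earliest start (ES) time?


ES = max of all predecessor completion times
Predecessors: [8, 4, 4]
ES = max(8, 4, 4)
= 8


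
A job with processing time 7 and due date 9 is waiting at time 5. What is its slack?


Slack = due - current_time - processing
= 9 - 5 - 7
= -3


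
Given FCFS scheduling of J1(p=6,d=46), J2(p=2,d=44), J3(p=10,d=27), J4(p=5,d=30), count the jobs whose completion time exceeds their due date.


Completion vs due date:
  J1: C=6, d=46 → on time
  J2: C=8, d=44 → on time
  J3: C=18, d=27 → on time
  J4: C=23, d=30 → on time
Tardy jobs: none
Count = 0


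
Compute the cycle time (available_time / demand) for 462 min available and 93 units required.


Cycle time = available time / demand
= 462 / 93
= 4.97 min/unit


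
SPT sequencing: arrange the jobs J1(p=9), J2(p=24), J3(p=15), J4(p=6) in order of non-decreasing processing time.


SPT: sort by shortest processing time
  J4: p=6
  J1: p=9
  J3: p=15
  J2: p=24
Order: J4 → J1 → J3 → J2


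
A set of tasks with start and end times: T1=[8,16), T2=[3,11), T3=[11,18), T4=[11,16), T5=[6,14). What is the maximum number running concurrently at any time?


Check each time point for overlaps:
  t=11: 4 tasks active (T1, T3, T4, T5)
Max concurrent = 4


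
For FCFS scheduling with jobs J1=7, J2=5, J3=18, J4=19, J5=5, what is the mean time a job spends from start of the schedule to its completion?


Completion times:
  J1: completes at 7
  J2: completes at 12
  J3: completes at 30
  J4: completes at 49
  J5: completes at 54
Sum = 152
Average = 152/5
= 30.40


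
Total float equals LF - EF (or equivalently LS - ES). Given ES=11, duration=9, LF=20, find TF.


EF = ES + duration = 11 + 9 = 20
LS = LF - duration = 20 - 9 = 11
Total Float = LF - EF = 20 - 20
(or LS - ES = 11 - 11)
= 0


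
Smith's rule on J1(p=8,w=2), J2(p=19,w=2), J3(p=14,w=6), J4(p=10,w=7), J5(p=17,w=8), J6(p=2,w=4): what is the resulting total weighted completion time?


WSPT order (by p/w): J6 → J4 → J5 → J3 → J1 → J2
  J6: C=2, w·C=4×2=8
  J4: C=12, w·C=7×12=84
  J5: C=29, w·C=8×29=232
  J3: C=43, w·C=6×43=258
  J1: C=51, w·C=2×51=102
  J2: C=70, w·C=2×70=140
Σ w·C = 824
= 824


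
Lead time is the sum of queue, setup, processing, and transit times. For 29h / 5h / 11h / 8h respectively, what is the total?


Lead time = queue + setup + processing + transit
= 29 + 5 + 11 + 8
= 53 hours


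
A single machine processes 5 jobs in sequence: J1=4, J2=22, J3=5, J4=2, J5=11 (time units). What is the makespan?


Sequential makespan: sum all processing times
= 4 + 22 + 5 + 2 + 11
= 44 time units


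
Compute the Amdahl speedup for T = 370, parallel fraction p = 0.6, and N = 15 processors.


Amdahl's law: T_p = T × ((1-p) + p/N)
= 370 × ((1-0.6) + 0.6/15)
= 370 × (0.40 + 0.0400)
= 370 × 0.4400
= 162.80
Speedup = 370/162.80
= 2.27×


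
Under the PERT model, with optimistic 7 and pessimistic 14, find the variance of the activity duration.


σ² = ((p - o) / 6)² = (p - o)² / 36
= (14 - 7)² / 36
= 7² / 36
= 49 / 36
= 1.3611


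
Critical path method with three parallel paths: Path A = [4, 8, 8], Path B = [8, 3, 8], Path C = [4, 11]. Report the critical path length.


Path A: 4 + 8 + 8 = 20
Path B: 8 + 3 + 8 = 19
Path C: 4 + 11 = 15
Critical path = longest = max(20, 19, 15)
= 20 (Path A)


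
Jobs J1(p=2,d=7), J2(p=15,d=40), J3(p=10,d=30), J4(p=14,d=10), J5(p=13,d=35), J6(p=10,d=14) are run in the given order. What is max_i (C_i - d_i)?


Lateness per job (L = C - d):
  J1: C=2, d=7, L=-5
  J2: C=17, d=40, L=-23
  J3: C=27, d=30, L=-3
  J4: C=41, d=10, L=31
  J5: C=54, d=35, L=19
  J6: C=64, d=14, L=50
Lmax = max(-5, -23, -3, 31, 19, 50)
= 50


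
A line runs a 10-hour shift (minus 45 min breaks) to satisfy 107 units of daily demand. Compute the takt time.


Available = 10×60 - 45 = 555 min
Takt time = 555 / 107
= 5.19 min/unit


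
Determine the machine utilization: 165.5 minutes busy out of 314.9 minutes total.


Utilization = busy / total × 100
= 165.5 / 314.9 × 100
= 52.6%


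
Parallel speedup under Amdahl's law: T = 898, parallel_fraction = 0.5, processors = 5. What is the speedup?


Amdahl's law: T_p = T × ((1-p) + p/N)
= 898 × ((1-0.5) + 0.5/5)
= 898 × (0.50 + 0.1000)
= 898 × 0.6000
= 538.80
Speedup = 898/538.80
= 1.67×


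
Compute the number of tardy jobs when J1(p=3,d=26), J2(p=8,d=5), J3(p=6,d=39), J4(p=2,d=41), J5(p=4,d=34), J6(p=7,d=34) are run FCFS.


Completion vs due date:
  J1: C=3, d=26 → on time
  J2: C=11, d=5 → TARDY
  J3: C=17, d=39 → on time
  J4: C=19, d=41 → on time
  J5: C=23, d=34 → on time
  J6: C=30, d=34 → on time
Tardy jobs: J2
Count = 1


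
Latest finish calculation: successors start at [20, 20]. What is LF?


LF = min of all successor start times
Successors start at: [20, 20]
LF = min(20, 20)
= 20


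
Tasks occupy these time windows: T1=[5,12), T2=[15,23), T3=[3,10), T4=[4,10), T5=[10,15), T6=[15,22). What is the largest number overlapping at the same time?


Check each time point for overlaps:
  t=5: 3 tasks active (T1, T3, T4)
Max concurrent = 3


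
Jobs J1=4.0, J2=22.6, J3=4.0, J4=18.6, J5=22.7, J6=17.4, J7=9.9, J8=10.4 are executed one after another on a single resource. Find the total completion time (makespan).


Sequential makespan: sum all processing times
= 4.0 + 22.6 + 4.0 + 18.6 + 22.7 + 17.4 + 9.9 + 10.4
= 109.6 time units


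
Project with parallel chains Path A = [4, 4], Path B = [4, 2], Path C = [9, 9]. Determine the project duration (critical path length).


Path A: 4 + 4 = 8
Path B: 4 + 2 = 6
Path C: 9 + 9 = 18
Critical path = longest = max(8, 6, 18)
= 18 (Path C)


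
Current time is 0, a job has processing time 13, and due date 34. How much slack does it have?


Slack = due - current_time - processing
= 34 - 0 - 13
= 21


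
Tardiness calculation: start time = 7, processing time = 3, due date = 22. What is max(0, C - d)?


Completion = start + processing = 7 + 3 = 10
Tardiness = max(0, C - d) = max(0, 10 - 22)
= max(0, -12)
= 0


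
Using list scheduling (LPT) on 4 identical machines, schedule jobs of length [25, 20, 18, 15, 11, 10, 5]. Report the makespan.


Jobs (LPT sorted): [25, 20, 18, 15, 11, 10, 5]
Machines: 4
  J=25 → Machine 1 (load: 0+25=25)
  J=20 → Machine 2 (load: 0+20=20)
  J=18 → Machine 3 (load: 0+18=18)
  J=15 → Machine 4 (load: 0+15=15)
  J=11 → Machine 4 (load: 15+11=26)
  J=10 → Machine 3 (load: 18+10=28)
  J=5 → Machine 2 (load: 20+5=25)
Machine loads: [25, 25, 28, 26]
Makespan = max = 28 time units


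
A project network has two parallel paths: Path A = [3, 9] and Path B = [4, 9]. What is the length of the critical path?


Path A: 3 + 9 = 12
Path B: 4 + 9 = 13
Critical path = longest = max(12, 13)
= 13 (Path B)


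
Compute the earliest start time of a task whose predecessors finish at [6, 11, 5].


ES = max of all predecessor completion times
Predecessors: [6, 11, 5]
ES = max(6, 11, 5)
= 11


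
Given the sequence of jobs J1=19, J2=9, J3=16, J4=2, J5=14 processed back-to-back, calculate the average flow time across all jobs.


Completion times:
  J1: completes at 19
  J2: completes at 28
  J3: completes at 44
  J4: completes at 46
  J5: completes at 60
Sum = 197
Average = 197/5
= 39.40


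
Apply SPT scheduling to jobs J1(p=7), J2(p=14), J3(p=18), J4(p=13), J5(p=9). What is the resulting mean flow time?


SPT order: J1 → J5 → J4 → J2 → J3
Completion times:
  J1: C=7
  J5: C=16
  J4: C=29
  J2: C=43
  J3: C=61
Sum = 156, n = 5
Mean flow = 156/5
= 31.20


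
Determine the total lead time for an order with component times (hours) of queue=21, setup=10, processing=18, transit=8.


Lead time = queue + setup + processing + transit
= 21 + 10 + 18 + 8
= 57 hours


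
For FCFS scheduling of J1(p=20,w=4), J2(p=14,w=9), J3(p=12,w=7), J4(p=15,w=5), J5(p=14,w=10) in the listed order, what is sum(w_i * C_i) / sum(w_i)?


Completion times:
  J1: C=20, w×C=4×20=80
  J2: C=34, w×C=9×34=306
  J3: C=46, w×C=7×46=322
  J4: C=61, w×C=5×61=305
  J5: C=75, w×C=10×75=750
Sum w×C = 1763
Sum w = 35
Weighted avg = 1763/35
= 50.37


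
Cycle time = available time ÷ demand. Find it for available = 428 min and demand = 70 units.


Cycle time = available time / demand
= 428 / 70
= 6.11 min/unit


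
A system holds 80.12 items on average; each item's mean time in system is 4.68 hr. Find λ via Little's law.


Little's law: L = λW → λ = L / W
= 80.12 / 4.68
= 17.12 per hour


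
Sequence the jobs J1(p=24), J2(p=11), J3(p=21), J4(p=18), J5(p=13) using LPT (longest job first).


LPT: sort by longest processing time first
  J1: p=24
  J3: p=21
  J4: p=18
  J5: p=13
  J2: p=11
Order: J1 → J3 → J4 → J5 → J2


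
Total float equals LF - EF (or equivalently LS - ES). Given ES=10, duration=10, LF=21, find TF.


EF = ES + duration = 10 + 10 = 20
LS = LF - duration = 21 - 10 = 11
Total Float = LF - EF = 21 - 20
(or LS - ES = 11 - 10)
= 1


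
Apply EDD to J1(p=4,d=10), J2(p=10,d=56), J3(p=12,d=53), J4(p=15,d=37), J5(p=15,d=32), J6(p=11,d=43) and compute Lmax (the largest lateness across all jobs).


EDD order: J1 → J5 → J4 → J6 → J3 → J2
Completion and lateness:
  J1: C=4, d=10, L=4-10=-6
  J5: C=19, d=32, L=19-32=-13
  J4: C=34, d=37, L=34-37=-3
  J6: C=45, d=43, L=45-43=2
  J3: C=57, d=53, L=57-53=4
  J2: C=67, d=56, L=67-56=11
Lmax = max(-6, -13, -3, 2, 4, 11)
= 11


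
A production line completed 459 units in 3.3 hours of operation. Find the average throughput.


Throughput = units / time
= 459 / 3.3
= 139.1 units/hour


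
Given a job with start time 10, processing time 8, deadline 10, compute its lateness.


Completion = 10 + 8 = 18
Lateness = C - d = 18 - 10
= 8


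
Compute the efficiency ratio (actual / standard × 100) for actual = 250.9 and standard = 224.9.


Efficiency = (actual / standard) × 100
= (250.9 / 224.9) × 100
= 111.6%


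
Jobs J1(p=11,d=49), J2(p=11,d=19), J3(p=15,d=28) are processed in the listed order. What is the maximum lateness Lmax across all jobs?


Lateness per job (L = C - d):
  J1: C=11, d=49, L=-38
  J2: C=22, d=19, L=3
  J3: C=37, d=28, L=9
Lmax = max(-38, 3, 9)
= 9


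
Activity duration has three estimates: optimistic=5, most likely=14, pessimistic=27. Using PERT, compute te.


te = (o + 4m + p) / 6
= (5 + 4×14 + 27) / 6
= (5 + 56 + 27) / 6
= 88 / 6
= 14.67


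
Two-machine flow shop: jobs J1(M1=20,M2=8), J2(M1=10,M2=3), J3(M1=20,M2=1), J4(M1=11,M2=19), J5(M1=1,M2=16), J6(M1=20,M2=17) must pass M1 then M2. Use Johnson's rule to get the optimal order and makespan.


Johnson's rule:
Group 1 (M1≤M2, sort by M1): ['J5', 'J4']
Group 2 (M1>M2, sort desc M2): ['J6', 'J1', 'J2', 'J3']
Sequence: J5 → J4 → J6 → J1 → J2 → J3
Makespan calculation:
  J5: M1 done=1, M2 done=17
  J4: M1 done=12, M2 done=36
  J6: M1 done=32, M2 done=53
  J1: M1 done=52, M2 done=61
  J2: M1 done=62, M2 done=65
  J3: M1 done=82, M2 done=83
= Sequence: J5 → J4 → J6 → J1 → J2 → J3, Makespan: 83


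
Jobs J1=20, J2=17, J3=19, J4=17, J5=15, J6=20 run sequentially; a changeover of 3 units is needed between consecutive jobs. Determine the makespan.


Makespan = Σ processing + (n-1) × setup
= (20 + 17 + 19 + 17 + 15 + 20) + (6-1)×3
= 108 + 15
= 123 time units


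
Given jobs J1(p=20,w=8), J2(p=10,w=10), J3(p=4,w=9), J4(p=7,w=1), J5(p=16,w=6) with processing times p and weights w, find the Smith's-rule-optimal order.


WSPT (Smith's rule): sort by p/w ascending
  J3: p/w = 4/9 = 0.444
  J2: p/w = 10/10 = 1.000
  J1: p/w = 20/8 = 2.500
  J5: p/w = 16/6 = 2.667
  J4: p/w = 7/1 = 7.000
Order: J3 → J2 → J1 → J5 → J4


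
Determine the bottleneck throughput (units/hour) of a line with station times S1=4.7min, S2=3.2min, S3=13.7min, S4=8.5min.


Bottleneck = longest station time
Station times: [4.7, 3.2, 13.7, 8.5]
Max = 13.7 min
Rate = 60 / 13.7
= 4.38 units/hour (bottleneck: 13.7min)


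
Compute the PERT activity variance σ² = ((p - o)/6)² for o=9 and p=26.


σ² = ((p - o) / 6)² = (p - o)² / 36
= (26 - 9)² / 36
= 17² / 36
= 289 / 36
= 8.0278


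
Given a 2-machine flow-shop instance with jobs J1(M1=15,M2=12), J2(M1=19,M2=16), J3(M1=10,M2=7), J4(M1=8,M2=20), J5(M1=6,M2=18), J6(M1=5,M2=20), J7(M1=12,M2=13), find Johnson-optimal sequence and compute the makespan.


Johnson's rule:
Group 1 (M1≤M2, sort by M1): ['J6', 'J5', 'J4', 'J7']
Group 2 (M1>M2, sort desc M2): ['J2', 'J1', 'J3']
Sequence: J6 → J5 → J4 → J7 → J2 → J1 → J3
Makespan calculation:
  J6: M1 done=5, M2 done=25
  J5: M1 done=11, M2 done=43
  J4: M1 done=19, M2 done=63
  J7: M1 done=31, M2 done=76
  J2: M1 done=50, M2 done=92
  J1: M1 done=65, M2 done=104
  J3: M1 done=75, M2 done=111
= Sequence: J6 → J5 → J4 → J7 → J2 → J1 → J3, Makespan: 111


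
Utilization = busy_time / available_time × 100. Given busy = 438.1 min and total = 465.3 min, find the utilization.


Utilization = busy / total × 100
= 438.1 / 465.3 × 100
= 94.2%


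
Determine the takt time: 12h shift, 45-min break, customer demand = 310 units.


Available = 12×60 - 45 = 675 min
Takt time = 675 / 310
= 2.18 min/unit


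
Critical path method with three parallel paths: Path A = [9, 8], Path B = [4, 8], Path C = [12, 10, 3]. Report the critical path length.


Path A: 9 + 8 = 17
Path B: 4 + 8 = 12
Path C: 12 + 10 + 3 = 25
Critical path = longest = max(17, 12, 25)
= 25 (Path C)


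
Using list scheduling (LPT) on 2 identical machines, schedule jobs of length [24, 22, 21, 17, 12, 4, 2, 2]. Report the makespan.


Jobs (LPT sorted): [24, 22, 21, 17, 12, 4, 2, 2]
Machines: 2
  J=24 → Machine 1 (load: 0+24=24)
  J=22 → Machine 2 (load: 0+22=22)
  J=21 → Machine 2 (load: 22+21=43)
  J=17 → Machine 1 (load: 24+17=41)
  J=12 → Machine 1 (load: 41+12=53)
  J=4 → Machine 2 (load: 43+4=47)
  J=2 → Machine 2 (load: 47+2=49)
  J=2 → Machine 2 (load: 49+2=51)
Machine loads: [53, 51]
Makespan = max = 53 time units


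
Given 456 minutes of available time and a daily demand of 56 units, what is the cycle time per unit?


Cycle time = available time / demand
= 456 / 56
= 8.14 min/unit


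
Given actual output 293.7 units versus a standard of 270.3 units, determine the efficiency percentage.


Efficiency = (actual / standard) × 100
= (293.7 / 270.3) × 100
= 108.7%


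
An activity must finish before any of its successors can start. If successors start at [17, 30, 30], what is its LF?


LF = min of all successor start times
Successors start at: [17, 30, 30]
LF = min(17, 30, 30)
= 17


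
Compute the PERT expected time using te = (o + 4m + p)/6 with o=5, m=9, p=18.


te = (o + 4m + p) / 6
= (5 + 4×9 + 18) / 6
= (5 + 36 + 18) / 6
= 59 / 6
= 9.83


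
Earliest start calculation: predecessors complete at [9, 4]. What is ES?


ES = max of all predecessor completion times
Predecessors: [9, 4]
ES = max(9, 4)
= 9


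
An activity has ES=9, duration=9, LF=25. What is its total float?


EF = ES + duration = 9 + 9 = 18
LS = LF - duration = 25 - 9 = 16
Total Float = LF - EF = 25 - 18
(or LS - ES = 16 - 9)
= 7


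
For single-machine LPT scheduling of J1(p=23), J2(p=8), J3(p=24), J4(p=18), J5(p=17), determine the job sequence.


LPT: sort by longest processing time first
  J3: p=24
  J1: p=23
  J4: p=18
  J5: p=17
  J2: p=8
Order: J3 → J1 → J4 → J5 → J2


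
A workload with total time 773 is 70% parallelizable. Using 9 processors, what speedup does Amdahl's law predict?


Amdahl's law: T_p = T × ((1-p) + p/N)
= 773 × ((1-0.7) + 0.7/9)
= 773 × (0.30 + 0.0778)
= 773 × 0.3778
= 292.02
Speedup = 773/292.02
= 2.65×


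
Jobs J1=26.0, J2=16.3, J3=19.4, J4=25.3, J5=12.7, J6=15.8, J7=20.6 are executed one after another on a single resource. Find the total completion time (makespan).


Sequential makespan: sum all processing times
= 26.0 + 16.3 + 19.4 + 25.3 + 12.7 + 15.8 + 20.6
= 136.1 time units


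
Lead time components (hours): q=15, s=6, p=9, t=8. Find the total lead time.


Lead time = queue + setup + processing + transit
= 15 + 6 + 9 + 8
= 38 hours


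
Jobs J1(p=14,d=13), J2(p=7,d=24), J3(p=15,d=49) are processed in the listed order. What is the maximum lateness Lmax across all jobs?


Lateness per job (L = C - d):
  J1: C=14, d=13, L=1
  J2: C=21, d=24, L=-3
  J3: C=36, d=49, L=-13
Lmax = max(1, -3, -13)
= 1


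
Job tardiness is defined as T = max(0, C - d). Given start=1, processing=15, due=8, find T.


Completion = start + processing = 1 + 15 = 16
Tardiness = max(0, C - d) = max(0, 16 - 8)
= max(0, 8)
= 8


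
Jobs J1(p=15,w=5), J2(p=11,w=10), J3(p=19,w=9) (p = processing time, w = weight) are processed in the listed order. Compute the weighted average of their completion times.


Completion times:
  J1: C=15, w×C=5×15=75
  J2: C=26, w×C=10×26=260
  J3: C=45, w×C=9×45=405
Sum w×C = 740
Sum w = 24
Weighted avg = 740/24
= 30.83


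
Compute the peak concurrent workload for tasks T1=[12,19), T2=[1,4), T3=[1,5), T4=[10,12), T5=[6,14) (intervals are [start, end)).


Check each time point for overlaps:
  t=1: 2 tasks active (T2, T3)
Max concurrent = 2


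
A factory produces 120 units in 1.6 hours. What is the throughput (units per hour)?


Throughput = units / time
= 120 / 1.6
= 75.0 units/hour


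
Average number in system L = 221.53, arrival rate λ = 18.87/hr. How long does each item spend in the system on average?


Little's law: L = λW → W = L / λ
= 221.53 / 18.87
= 11.74 hours


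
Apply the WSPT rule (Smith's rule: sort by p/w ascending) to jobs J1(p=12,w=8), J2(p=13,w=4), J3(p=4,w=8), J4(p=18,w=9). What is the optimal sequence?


WSPT (Smith's rule): sort by p/w ascending
  J3: p/w = 4/8 = 0.500
  J1: p/w = 12/8 = 1.500
  J4: p/w = 18/9 = 2.000
  J2: p/w = 13/4 = 3.250
Order: J3 → J1 → J4 → J2


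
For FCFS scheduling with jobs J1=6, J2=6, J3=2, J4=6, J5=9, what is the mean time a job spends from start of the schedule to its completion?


Completion times:
  J1: completes at 6
  J2: completes at 12
  J3: completes at 14
  J4: completes at 20
  J5: completes at 29
Sum = 81
Average = 81/5
= 16.20


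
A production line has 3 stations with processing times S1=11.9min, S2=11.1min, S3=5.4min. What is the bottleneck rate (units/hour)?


Bottleneck = longest station time
Station times: [11.9, 11.1, 5.4]
Max = 11.9 min
Rate = 60 / 11.9
= 5.04 units/hour (bottleneck: 11.9min)


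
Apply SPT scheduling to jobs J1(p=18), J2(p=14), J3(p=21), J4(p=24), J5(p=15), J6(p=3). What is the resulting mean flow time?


SPT order: J6 → J2 → J5 → J1 → J3 → J4
Completion times:
  J6: C=3
  J2: C=17
  J5: C=32
  J1: C=50
  J3: C=71
  J4: C=95
Sum = 268, n = 6
Mean flow = 268/6
= 44.67


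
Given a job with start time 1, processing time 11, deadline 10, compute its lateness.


Completion = 1 + 11 = 12
Lateness = C - d = 12 - 10
= 2


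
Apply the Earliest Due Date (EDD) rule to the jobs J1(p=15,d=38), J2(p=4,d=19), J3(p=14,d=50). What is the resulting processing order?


EDD: sort by earliest due date
  J2: d=19, p=4
  J1: d=38, p=15
  J3: d=50, p=14
Order: J2 → J1 → J3


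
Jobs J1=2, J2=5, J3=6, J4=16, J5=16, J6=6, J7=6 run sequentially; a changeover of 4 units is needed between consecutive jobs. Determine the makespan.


Makespan = Σ processing + (n-1) × setup
= (2 + 5 + 6 + 16 + 16 + 6 + 6) + (7-1)×4
= 57 + 24
= 81 time units


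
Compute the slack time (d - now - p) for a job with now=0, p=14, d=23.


Slack = due - current_time - processing
= 23 - 0 - 14
= 9


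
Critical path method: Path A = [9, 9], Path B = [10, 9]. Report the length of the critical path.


Path A: 9 + 9 = 18
Path B: 10 + 9 = 19
Critical path = longest = max(18, 19)
= 19 (Path B)


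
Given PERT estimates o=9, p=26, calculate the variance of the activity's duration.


σ² = ((p - o) / 6)² = (p - o)² / 36
= (26 - 9)² / 36
= 17² / 36
= 289 / 36
= 8.0278


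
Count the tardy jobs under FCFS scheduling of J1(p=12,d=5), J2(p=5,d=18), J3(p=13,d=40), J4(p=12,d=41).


Completion vs due date:
  J1: C=12, d=5 → TARDY
  J2: C=17, d=18 → on time
  J3: C=30, d=40 → on time
  J4: C=42, d=41 → TARDY
Tardy jobs: J1, J4
Count = 2


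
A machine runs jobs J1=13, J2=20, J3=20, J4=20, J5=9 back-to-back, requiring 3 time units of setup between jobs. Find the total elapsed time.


Makespan = Σ processing + (n-1) × setup
= (13 + 20 + 20 + 20 + 9) + (5-1)×3
= 82 + 12
= 94 time units


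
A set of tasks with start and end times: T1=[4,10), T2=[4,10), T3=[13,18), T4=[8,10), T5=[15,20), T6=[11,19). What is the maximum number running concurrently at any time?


Check each time point for overlaps:
  t=8: 3 tasks active (T1, T2, T4)
Max concurrent = 3


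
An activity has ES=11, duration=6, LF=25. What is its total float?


EF = ES + duration = 11 + 6 = 17
LS = LF - duration = 25 - 6 = 19
Total Float = LF - EF = 25 - 17
(or LS - ES = 19 - 11)
= 8


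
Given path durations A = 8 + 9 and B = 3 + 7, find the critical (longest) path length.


Path A: 8 + 9 = 17
Path B: 3 + 7 = 10
Critical path = longest = max(17, 10)
= 17 (Path A)


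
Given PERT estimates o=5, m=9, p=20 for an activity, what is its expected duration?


te = (o + 4m + p) / 6
= (5 + 4×9 + 20) / 6
= (5 + 36 + 20) / 6
= 61 / 6
= 10.17


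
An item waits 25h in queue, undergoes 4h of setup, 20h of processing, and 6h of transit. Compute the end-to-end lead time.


Lead time = queue + setup + processing + transit
= 25 + 4 + 20 + 6
= 55 hours


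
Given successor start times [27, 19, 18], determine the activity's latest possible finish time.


LF = min of all successor start times
Successors start at: [27, 19, 18]
LF = min(27, 19, 18)
= 18


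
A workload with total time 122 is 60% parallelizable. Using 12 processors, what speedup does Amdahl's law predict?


Amdahl's law: T_p = T × ((1-p) + p/N)
= 122 × ((1-0.6) + 0.6/12)
= 122 × (0.40 + 0.0500)
= 122 × 0.4500
= 54.90
Speedup = 122/54.90
= 2.22×


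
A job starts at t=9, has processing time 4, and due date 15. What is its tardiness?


Completion = start + processing = 9 + 4 = 13
Tardiness = max(0, C - d) = max(0, 13 - 15)
= max(0, -2)
= 0


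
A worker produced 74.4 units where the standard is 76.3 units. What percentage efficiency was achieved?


Efficiency = (actual / standard) × 100
= (74.4 / 76.3) × 100
= 97.5%


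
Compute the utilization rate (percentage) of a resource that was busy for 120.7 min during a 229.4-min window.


Utilization = busy / total × 100
= 120.7 / 229.4 × 100
= 52.6%


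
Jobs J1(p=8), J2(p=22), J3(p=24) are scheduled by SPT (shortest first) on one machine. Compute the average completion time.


SPT order: J1 → J2 → J3
Completion times:
  J1: C=8
  J2: C=30
  J3: C=54
Sum = 92, n = 3
Mean flow = 92/3
= 30.67


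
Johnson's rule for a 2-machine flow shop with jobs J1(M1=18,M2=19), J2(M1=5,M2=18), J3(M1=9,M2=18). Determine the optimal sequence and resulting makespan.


Johnson's rule:
Group 1 (M1≤M2, sort by M1): ['J2', 'J3', 'J1']
Group 2 (M1>M2, sort desc M2): []
Sequence: J2 → J3 → J1
Makespan calculation:
  J2: M1 done=5, M2 done=23
  J3: M1 done=14, M2 done=41
  J1: M1 done=32, M2 done=60
= Sequence: J2 → J3 → J1, Makespan: 60


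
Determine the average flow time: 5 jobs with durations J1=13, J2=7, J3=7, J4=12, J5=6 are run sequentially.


Completion times:
  J1: completes at 13
  J2: completes at 20
  J3: completes at 27
  J4: completes at 39
  J5: completes at 45
Sum = 144
Average = 144/5
= 28.80


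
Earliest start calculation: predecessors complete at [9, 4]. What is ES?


ES = max of all predecessor completion times
Predecessors: [9, 4]
ES = max(9, 4)
= 9


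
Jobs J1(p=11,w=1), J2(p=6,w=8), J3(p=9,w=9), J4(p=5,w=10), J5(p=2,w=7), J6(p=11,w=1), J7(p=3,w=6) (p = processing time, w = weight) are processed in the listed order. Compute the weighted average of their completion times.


Completion times:
  J1: C=11, w×C=1×11=11
  J2: C=17, w×C=8×17=136
  J3: C=26, w×C=9×26=234
  J4: C=31, w×C=10×31=310
  J5: C=33, w×C=7×33=231
  J6: C=44, w×C=1×44=44
  J7: C=47, w×C=6×47=282
Sum w×C = 1248
Sum w = 42
Weighted avg = 1248/42
= 29.71


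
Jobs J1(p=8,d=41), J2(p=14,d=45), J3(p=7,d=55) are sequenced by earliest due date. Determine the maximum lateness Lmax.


EDD order: J1 → J2 → J3
Completion and lateness:
  J1: C=8, d=41, L=8-41=-33
  J2: C=22, d=45, L=22-45=-23
  J3: C=29, d=55, L=29-55=-26
Lmax = max(-33, -23, -26)
= -23


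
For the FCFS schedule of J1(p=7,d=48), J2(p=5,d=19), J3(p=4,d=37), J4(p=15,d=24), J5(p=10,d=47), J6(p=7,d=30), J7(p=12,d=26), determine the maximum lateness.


Lateness per job (L = C - d):
  J1: C=7, d=48, L=-41
  J2: C=12, d=19, L=-7
  J3: C=16, d=37, L=-21
  J4: C=31, d=24, L=7
  J5: C=41, d=47, L=-6
  J6: C=48, d=30, L=18
  J7: C=60, d=26, L=34
Lmax = max(-41, -7, -21, 7, -6, 18, 34)
= 34


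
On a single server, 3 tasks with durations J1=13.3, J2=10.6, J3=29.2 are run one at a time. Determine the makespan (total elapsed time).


Sequential makespan: sum all processing times
= 13.3 + 10.6 + 29.2
= 53.1 time units


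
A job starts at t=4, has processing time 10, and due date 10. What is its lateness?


Completion = 4 + 10 = 14
Lateness = C - d = 14 - 10
= 4


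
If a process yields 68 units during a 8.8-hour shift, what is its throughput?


Throughput = units / time
= 68 / 8.8
= 7.7 units/hour


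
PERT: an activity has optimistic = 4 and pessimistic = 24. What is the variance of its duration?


σ² = ((p - o) / 6)² = (p - o)² / 36
= (24 - 4)² / 36
= 20² / 36
= 400 / 36
= 11.1111


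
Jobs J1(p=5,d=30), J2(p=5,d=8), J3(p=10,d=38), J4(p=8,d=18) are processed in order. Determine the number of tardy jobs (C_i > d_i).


Completion vs due date:
  J1: C=5, d=30 → on time
  J2: C=10, d=8 → TARDY
  J3: C=20, d=38 → on time
  J4: C=28, d=18 → TARDY
Tardy jobs: J2, J4
Count = 2


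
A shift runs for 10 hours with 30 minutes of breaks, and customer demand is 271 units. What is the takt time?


Available = 10×60 - 30 = 570 min
Takt time = 570 / 271
= 2.10 min/unit


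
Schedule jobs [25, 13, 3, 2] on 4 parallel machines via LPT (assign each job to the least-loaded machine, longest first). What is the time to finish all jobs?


Jobs (LPT sorted): [25, 13, 3, 2]
Machines: 4
  J=25 → Machine 1 (load: 0+25=25)
  J=13 → Machine 2 (load: 0+13=13)
  J=3 → Machine 3 (load: 0+3=3)
  J=2 → Machine 4 (load: 0+2=2)
Machine loads: [25, 13, 3, 2]
Makespan = max = 25 time units


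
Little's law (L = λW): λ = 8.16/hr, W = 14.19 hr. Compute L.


Little's law: L = λ × W
= 8.16 × 14.19
= 115.79


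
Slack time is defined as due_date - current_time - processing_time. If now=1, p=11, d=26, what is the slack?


Slack = due - current_time - processing
= 26 - 1 - 11
= 14


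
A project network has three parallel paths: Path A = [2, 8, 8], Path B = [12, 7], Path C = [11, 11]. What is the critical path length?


Path A: 2 + 8 + 8 = 18
Path B: 12 + 7 = 19
Path C: 11 + 11 = 22
Critical path = longest = max(18, 19, 22)
= 22 (Path C)


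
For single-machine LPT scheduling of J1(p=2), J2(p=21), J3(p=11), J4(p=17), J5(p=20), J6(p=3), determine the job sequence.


LPT: sort by longest processing time first
  J2: p=21
  J5: p=20
  J4: p=17
  J3: p=11
  J6: p=3
  J1: p=2
Order: J2 → J5 → J4 → J3 → J6 → J1


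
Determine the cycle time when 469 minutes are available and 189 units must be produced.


Cycle time = available time / demand
= 469 / 189
= 2.48 min/unit


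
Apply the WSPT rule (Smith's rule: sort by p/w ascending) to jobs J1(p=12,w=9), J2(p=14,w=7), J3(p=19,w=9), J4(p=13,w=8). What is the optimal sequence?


WSPT (Smith's rule): sort by p/w ascending
  J1: p/w = 12/9 = 1.333
  J4: p/w = 13/8 = 1.625
  J2: p/w = 14/7 = 2.000
  J3: p/w = 19/9 = 2.111
Order: J1 → J4 → J2 → J3


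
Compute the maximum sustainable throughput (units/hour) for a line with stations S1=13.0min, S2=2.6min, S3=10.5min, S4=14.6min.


Bottleneck = longest station time
Station times: [13.0, 2.6, 10.5, 14.6]
Max = 14.6 min
Rate = 60 / 14.6
= 4.11 units/hour (bottleneck: 14.6min)


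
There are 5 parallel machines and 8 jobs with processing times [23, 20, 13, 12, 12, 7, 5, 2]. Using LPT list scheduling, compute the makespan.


Jobs (LPT sorted): [23, 20, 13, 12, 12, 7, 5, 2]
Machines: 5
  J=23 → Machine 1 (load: 0+23=23)
  J=20 → Machine 2 (load: 0+20=20)
  J=13 → Machine 3 (load: 0+13=13)
  J=12 → Machine 4 (load: 0+12=12)
  J=12 → Machine 5 (load: 0+12=12)
  J=7 → Machine 4 (load: 12+7=19)
  J=5 → Machine 5 (load: 12+5=17)
  J=2 → Machine 3 (load: 13+2=15)
Machine loads: [23, 20, 15, 19, 17]
Makespan = max = 23 time units


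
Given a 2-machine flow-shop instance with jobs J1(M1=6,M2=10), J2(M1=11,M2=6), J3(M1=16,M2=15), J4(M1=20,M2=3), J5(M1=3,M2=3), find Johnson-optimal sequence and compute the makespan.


Johnson's rule:
Group 1 (M1≤M2, sort by M1): ['J5', 'J1']
Group 2 (M1>M2, sort desc M2): ['J3', 'J2', 'J4']
Sequence: J5 → J1 → J3 → J2 → J4
Makespan calculation:
  J5: M1 done=3, M2 done=6
  J1: M1 done=9, M2 done=19
  J3: M1 done=25, M2 done=40
  J2: M1 done=36, M2 done=46
  J4: M1 done=56, M2 done=59
= Sequence: J5 → J1 → J3 → J2 → J4, Makespan: 59


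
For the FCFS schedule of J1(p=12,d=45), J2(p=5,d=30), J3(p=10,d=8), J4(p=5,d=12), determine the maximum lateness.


Lateness per job (L = C - d):
  J1: C=12, d=45, L=-33
  J2: C=17, d=30, L=-13
  J3: C=27, d=8, L=19
  J4: C=32, d=12, L=20
Lmax = max(-33, -13, 19, 20)
= 20


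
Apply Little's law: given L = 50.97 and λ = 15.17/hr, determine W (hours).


Little's law: L = λW → W = L / λ
= 50.97 / 15.17
= 3.36 hours


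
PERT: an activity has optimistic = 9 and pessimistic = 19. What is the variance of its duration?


σ² = ((p - o) / 6)² = (p - o)² / 36
= (19 - 9)² / 36
= 10² / 36
= 100 / 36
= 2.7778


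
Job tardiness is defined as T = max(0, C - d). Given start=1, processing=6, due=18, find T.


Completion = start + processing = 1 + 6 = 7
Tardiness = max(0, C - d) = max(0, 7 - 18)
= max(0, -11)
= 0


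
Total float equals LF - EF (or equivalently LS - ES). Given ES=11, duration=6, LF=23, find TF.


EF = ES + duration = 11 + 6 = 17
LS = LF - duration = 23 - 6 = 17
Total Float = LF - EF = 23 - 17
(or LS - ES = 17 - 11)
= 6


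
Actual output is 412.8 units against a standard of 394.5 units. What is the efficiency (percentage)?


Efficiency = (actual / standard) × 100
= (412.8 / 394.5) × 100
= 104.6%


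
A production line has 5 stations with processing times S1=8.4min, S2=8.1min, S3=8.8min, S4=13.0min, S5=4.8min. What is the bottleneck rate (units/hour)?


Bottleneck = longest station time
Station times: [8.4, 8.1, 8.8, 13.0, 4.8]
Max = 13.0 min
Rate = 60 / 13.0
= 4.62 units/hour (bottleneck: 13.0min)


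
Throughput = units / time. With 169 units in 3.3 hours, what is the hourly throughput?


Throughput = units / time
= 169 / 3.3
= 51.2 units/hour


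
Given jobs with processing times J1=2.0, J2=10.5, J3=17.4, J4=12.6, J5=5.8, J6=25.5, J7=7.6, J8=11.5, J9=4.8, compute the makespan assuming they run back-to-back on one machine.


Sequential makespan: sum all processing times
= 2.0 + 10.5 + 17.4 + 12.6 + 5.8 + 25.5 + 7.6 + 11.5 + 4.8
= 97.7 time units


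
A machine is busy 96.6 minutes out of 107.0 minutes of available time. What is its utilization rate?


Utilization = busy / total × 100
= 96.6 / 107.0 × 100
= 90.3%


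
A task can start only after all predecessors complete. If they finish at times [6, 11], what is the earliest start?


ES = max of all predecessor completion times
Predecessors: [6, 11]
ES = max(6, 11)
= 11


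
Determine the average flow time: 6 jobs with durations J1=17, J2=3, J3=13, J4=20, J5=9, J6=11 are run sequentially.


Completion times:
  J1: completes at 17
  J2: completes at 20
  J3: completes at 33
  J4: completes at 53
  J5: completes at 62
  J6: completes at 73
Sum = 258
Average = 258/6
= 43.00
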